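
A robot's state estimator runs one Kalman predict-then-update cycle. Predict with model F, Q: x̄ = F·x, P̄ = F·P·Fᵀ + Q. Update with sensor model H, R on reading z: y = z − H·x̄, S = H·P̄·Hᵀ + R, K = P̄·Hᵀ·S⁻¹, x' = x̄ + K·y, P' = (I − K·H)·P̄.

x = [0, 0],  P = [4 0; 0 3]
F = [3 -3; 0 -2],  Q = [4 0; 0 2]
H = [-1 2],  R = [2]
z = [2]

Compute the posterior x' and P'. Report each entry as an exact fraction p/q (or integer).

x̄ = F·x = [0, 0]
P̄ = F·P·Fᵀ + Q = [67 18; 18 14]
y = z − H·x̄ = [2]
S = H·P̄·Hᵀ + R = [53]
K = P̄·Hᵀ·S⁻¹ = [-31/53; 10/53]
x' = x̄ + K·y = [-62/53, 20/53]
P' = (I − K·H)·P̄ = [2590/53 1264/53; 1264/53 642/53]

x' = [-62/53, 20/53]
P' = [2590/53 1264/53; 1264/53 642/53]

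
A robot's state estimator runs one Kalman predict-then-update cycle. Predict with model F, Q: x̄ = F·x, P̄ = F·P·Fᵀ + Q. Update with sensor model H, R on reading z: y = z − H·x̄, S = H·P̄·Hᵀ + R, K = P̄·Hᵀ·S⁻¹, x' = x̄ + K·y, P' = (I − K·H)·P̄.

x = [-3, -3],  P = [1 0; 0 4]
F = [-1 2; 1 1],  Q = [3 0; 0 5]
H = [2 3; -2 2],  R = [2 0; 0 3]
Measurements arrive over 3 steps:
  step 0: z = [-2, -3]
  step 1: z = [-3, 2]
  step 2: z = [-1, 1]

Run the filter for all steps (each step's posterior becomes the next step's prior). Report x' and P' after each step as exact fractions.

step 0: x̄ = F·x = [-3, -6]
step 0: P̄ = F·P·Fᵀ + Q = [20 7; 7 10]
step 0: y = z − H·x̄ = [22, 3]
step 0: S = H·P̄·Hᵀ + R = [256 -34; -34 67]
step 0: K = P̄·Hᵀ·S⁻¹ = [3203/15996 -2291/7998; 788/3999 758/3999]
step 0: x' = x̄ + K·y = [2183/3999, -4384/3999]
step 0: P' = (I − K·H)·P̄ = [5405/15996 -367/3999; -367/3999 770/3999]
step 1: x̄ = F·x = [-10951/3999, -71/129]
step 1: P̄ = F·P·Fᵀ + Q = [71585/15996 -23/516; -23/516 2759/516]
step 1: y = z − H·x̄ = [16508/3999, -9502/3999]
step 1: S = H·P̄·Hᵀ + R = [1079537/15996 57065/3999; 57065/3999 170537/3999]
step 1: K = P̄·Hᵀ·S⁻¹ = [8077613/42779531 -11770972/42779531; 8420003/42779531 7999488/42779531]
step 1: x' = x̄ + K·y = [-55835367/42779531, -7794817/42779531]
step 1: P' = (I − K·H)·P̄ = [13824920/42779531 -3831538/42779531; -3831538/42779531 8167694/42779531]
step 2: x̄ = F·x = [40245733/42779531, -3742952/2516443]
step 2: P̄ = F·P·Fᵀ + Q = [190160441/42779531 -77710/2516443; -77710/2516443 13425129/2516443]
step 2: y = z − H·x̄ = [67619555/42779531, 250531365/42779531]
step 2: S = H·P̄·Hᵀ + R = [2884392723/42779531 611363534/42779531; 611363534/42779531 1812457689/42779531]
step 2: K = P̄·Hᵀ·S⁻¹ = [21418233476/113467218661 -31199666734/113467218661; 22335278777/113467218661 21207353512/113467218661]
step 2: x' = x̄ + K·y = [-42114353507/113467218661, -9269179839/113467218661]
step 2: P' = (I − K·H)·P̄ = [36646993451/113467218661 -10152506650/113467218661; -10152506650/113467218661 21658523618/113467218661]

step 0: x' = [2183/3999, -4384/3999], P' = [5405/15996 -367/3999; -367/3999 770/3999]
step 1: x' = [-55835367/42779531, -7794817/42779531], P' = [13824920/42779531 -3831538/42779531; -3831538/42779531 8167694/42779531]
step 2: x' = [-42114353507/113467218661, -9269179839/113467218661], P' = [36646993451/113467218661 -10152506650/113467218661; -10152506650/113467218661 21658523618/113467218661]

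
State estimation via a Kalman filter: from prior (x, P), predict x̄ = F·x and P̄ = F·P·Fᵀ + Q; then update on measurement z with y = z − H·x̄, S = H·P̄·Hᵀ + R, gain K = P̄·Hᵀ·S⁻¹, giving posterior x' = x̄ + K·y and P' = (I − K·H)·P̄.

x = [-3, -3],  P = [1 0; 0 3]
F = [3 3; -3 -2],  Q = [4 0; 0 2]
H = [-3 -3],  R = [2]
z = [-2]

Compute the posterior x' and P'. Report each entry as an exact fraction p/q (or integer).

x' = [-1065/83, 1113/83]
P' = [1799/83 -1773/83; -1773/83 1765/83]

x̄ = F·x = [-18, 15]
P̄ = F·P·Fᵀ + Q = [40 -27; -27 23]
y = z − H·x̄ = [-11]
S = H·P̄·Hᵀ + R = [83]
K = P̄·Hᵀ·S⁻¹ = [-39/83; 12/83]
x' = x̄ + K·y = [-1065/83, 1113/83]
P' = (I − K·H)·P̄ = [1799/83 -1773/83; -1773/83 1765/83]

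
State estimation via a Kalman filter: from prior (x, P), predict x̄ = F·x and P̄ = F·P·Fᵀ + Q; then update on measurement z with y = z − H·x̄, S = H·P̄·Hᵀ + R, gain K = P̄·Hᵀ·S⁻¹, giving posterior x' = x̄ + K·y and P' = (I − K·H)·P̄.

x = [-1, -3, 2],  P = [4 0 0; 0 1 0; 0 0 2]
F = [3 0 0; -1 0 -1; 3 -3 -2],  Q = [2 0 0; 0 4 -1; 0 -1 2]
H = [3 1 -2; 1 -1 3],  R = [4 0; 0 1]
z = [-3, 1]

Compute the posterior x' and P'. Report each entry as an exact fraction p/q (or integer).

x̄ = F·x = [-3, -1, 2]
P̄ = F·P·Fᵀ + Q = [38 -12 36; -12 10 -9; 36 -9 55]
y = z − H·x̄ = [11, -3]
S = H·P̄·Hᵀ + R = [108 5; 5 838]
K = P̄·Hᵀ·S⁻¹ = [24350/90479 16914/90479; -6459/90479 -5252/90479; -10268/90479 22735/90479]
x' = x̄ + K·y = [-54329/90479, -145772/90479, -195/90479]
P' = (I − K·H)·P̄ = [35290/90479 -62162/90479 -26846/90479; -62162/90479 595770/90479 217560/90479; -26846/90479 217560/90479 89047/90479]

x' = [-54329/90479, -145772/90479, -195/90479]
P' = [35290/90479 -62162/90479 -26846/90479; -62162/90479 595770/90479 217560/90479; -26846/90479 217560/90479 89047/90479]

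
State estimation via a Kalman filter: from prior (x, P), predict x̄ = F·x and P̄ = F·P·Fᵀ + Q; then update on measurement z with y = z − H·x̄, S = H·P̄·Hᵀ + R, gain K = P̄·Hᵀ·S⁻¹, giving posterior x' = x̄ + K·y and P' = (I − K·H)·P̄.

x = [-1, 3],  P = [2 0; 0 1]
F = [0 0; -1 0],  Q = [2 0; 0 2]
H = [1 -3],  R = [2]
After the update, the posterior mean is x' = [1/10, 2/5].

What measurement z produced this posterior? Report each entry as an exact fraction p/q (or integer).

z = [-1]

x̄ = F·x = [0, 1]
P̄ = F·P·Fᵀ + Q = [2 0; 0 4]
S = H·P̄·Hᵀ + R = [40]
K = P̄·Hᵀ·S⁻¹ = [1/20; -3/10]
x' − x̄ = [1/10, -3/5] = K·y
y = (KᵀK)⁻¹·Kᵀ·(x' − x̄) = [2]
z = y + H·x̄ = [2] + [-3] = [-1]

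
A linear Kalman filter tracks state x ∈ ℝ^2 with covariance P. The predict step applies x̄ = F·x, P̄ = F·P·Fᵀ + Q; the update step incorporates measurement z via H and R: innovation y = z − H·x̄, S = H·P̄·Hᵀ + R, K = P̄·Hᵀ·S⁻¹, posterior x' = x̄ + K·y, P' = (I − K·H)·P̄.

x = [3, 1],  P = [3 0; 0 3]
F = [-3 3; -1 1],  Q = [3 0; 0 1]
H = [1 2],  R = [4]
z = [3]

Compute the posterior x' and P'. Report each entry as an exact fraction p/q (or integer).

x' = [243/161, 94/161]
P' = [528/161 -78/161; -78/161 103/161]

x̄ = F·x = [-6, -2]
P̄ = F·P·Fᵀ + Q = [57 18; 18 7]
y = z − H·x̄ = [13]
S = H·P̄·Hᵀ + R = [161]
K = P̄·Hᵀ·S⁻¹ = [93/161; 32/161]
x' = x̄ + K·y = [243/161, 94/161]
P' = (I − K·H)·P̄ = [528/161 -78/161; -78/161 103/161]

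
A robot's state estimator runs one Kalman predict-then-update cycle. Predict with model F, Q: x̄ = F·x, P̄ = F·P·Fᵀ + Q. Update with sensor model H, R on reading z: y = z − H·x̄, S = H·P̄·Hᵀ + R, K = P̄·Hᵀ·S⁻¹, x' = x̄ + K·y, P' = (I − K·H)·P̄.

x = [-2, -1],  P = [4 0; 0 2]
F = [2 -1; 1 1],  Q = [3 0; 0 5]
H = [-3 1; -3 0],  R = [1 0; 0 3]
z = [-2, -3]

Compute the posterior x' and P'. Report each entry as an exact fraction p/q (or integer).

x' = [203/271, 29/813]
P' = [72/271 197/271; 197/271 2351/813]

x̄ = F·x = [-3, -3]
P̄ = F·P·Fᵀ + Q = [21 6; 6 11]
y = z − H·x̄ = [-8, -12]
S = H·P̄·Hᵀ + R = [165 171; 171 192]
K = P̄·Hᵀ·S⁻¹ = [-19/271 -72/271; 578/813 -197/271]
x' = x̄ + K·y = [203/271, 29/813]
P' = (I − K·H)·P̄ = [72/271 197/271; 197/271 2351/813]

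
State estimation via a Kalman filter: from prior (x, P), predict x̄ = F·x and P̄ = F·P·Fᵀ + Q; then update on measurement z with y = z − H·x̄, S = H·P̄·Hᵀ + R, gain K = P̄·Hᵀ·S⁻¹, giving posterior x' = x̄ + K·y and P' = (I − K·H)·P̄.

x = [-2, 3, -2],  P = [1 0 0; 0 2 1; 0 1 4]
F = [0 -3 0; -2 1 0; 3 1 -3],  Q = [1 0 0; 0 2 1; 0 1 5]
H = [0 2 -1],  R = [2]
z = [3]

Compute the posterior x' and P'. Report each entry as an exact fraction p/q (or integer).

x̄ = F·x = [-9, 7, 3]
P̄ = F·P·Fᵀ + Q = [19 -6 3; -6 8 -6; 3 -6 46]
y = z − H·x̄ = [-8]
S = H·P̄·Hᵀ + R = [104]
K = P̄·Hᵀ·S⁻¹ = [-15/104; 11/52; -29/52]
x' = x̄ + K·y = [-102/13, 69/13, 97/13]
P' = (I − K·H)·P̄ = [1751/104 -147/52 -279/52; -147/52 87/26 163/26; -279/52 163/26 355/26]

x' = [-102/13, 69/13, 97/13]
P' = [1751/104 -147/52 -279/52; -147/52 87/26 163/26; -279/52 163/26 355/26]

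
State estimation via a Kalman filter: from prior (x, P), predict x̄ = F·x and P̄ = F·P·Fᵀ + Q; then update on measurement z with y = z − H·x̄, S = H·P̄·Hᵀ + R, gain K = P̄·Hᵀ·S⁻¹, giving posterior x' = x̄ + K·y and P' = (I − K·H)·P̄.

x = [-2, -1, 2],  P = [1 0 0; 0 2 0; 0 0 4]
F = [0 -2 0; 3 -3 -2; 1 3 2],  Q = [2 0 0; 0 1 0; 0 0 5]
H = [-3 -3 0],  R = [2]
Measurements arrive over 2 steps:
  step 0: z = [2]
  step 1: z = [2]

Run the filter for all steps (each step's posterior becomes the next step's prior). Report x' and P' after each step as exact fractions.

step 0: x' = [103/32, -343/88, -2381/704], P' = [61/16 -15/4 3/32; -15/4 43/11 -19/88; 3/32 -19/88 11519/704]
step 1: x' = [41537/121876, -119569/121876, -127683/243752], P' = [147826/30469 -146446/30469 309106/30469; -146446/30469 151832/30469 -311830/30469; 309106/30469 -311830/30469 1063792/30469]

step 0: x̄ = F·x = [2, -7, -1]
step 0: P̄ = F·P·Fᵀ + Q = [10 12 -12; 12 44 -31; -12 -31 40]
step 0: y = z − H·x̄ = [-13]
step 0: S = H·P̄·Hᵀ + R = [704]
step 0: K = P̄·Hᵀ·S⁻¹ = [-3/32; -21/88; 129/704]
step 0: x' = x̄ + K·y = [103/32, -343/88, -2381/704]
step 0: P' = (I − K·H)·P̄ = [61/16 -15/4 3/32; -15/4 43/11 -19/88; 3/32 -19/88 11519/704]
step 1: x̄ = F·x = [343/44, 1237/44, -1341/88]
step 1: P̄ = F·P·Fᵀ + Q = [194/11 496/11 -166/11; 496/11 2197/11 -1196/11; -166/11 -1196/11 932/11]
step 1: y = z − H·x̄ = [1207/11]
step 1: S = H·P̄·Hᵀ + R = [30469/11]
step 1: K = P̄·Hᵀ·S⁻¹ = [-2070/30469; -8079/30469; 4086/30469]
step 1: x' = x̄ + K·y = [41537/121876, -119569/121876, -127683/243752]
step 1: P' = (I − K·H)·P̄ = [147826/30469 -146446/30469 309106/30469; -146446/30469 151832/30469 -311830/30469; 309106/30469 -311830/30469 1063792/30469]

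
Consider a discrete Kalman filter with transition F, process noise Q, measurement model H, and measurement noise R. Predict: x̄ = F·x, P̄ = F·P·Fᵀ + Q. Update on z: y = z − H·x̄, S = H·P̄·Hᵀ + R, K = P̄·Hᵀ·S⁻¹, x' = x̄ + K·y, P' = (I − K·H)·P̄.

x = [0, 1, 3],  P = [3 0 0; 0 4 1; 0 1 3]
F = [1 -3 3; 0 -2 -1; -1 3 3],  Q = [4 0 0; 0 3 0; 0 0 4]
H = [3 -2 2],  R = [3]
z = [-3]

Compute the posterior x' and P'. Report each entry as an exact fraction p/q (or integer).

x' = [-6/65, 25/39, -124/195]
P' = [13012/325 300/13 -11964/325; 300/13 614/39 -742/39; -11964/325 -742/39 35624/975]

x̄ = F·x = [6, -5, 12]
P̄ = F·P·Fᵀ + Q = [52 12 -12; 12 26 -42; -12 -42 88]
y = z − H·x̄ = [-55]
S = H·P̄·Hᵀ + R = [975]
K = P̄·Hᵀ·S⁻¹ = [36/325; -4/39; 224/975]
x' = x̄ + K·y = [-6/65, 25/39, -124/195]
P' = (I − K·H)·P̄ = [13012/325 300/13 -11964/325; 300/13 614/39 -742/39; -11964/325 -742/39 35624/975]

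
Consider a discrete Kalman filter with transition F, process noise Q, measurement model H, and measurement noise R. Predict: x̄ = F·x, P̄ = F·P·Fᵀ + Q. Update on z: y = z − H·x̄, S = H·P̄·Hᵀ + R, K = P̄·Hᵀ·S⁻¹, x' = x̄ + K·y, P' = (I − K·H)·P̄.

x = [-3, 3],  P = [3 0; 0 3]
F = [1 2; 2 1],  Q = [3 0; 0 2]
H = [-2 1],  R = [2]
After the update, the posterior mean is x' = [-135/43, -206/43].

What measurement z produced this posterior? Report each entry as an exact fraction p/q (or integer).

x̄ = F·x = [3, -3]
P̄ = F·P·Fᵀ + Q = [18 12; 12 17]
S = H·P̄·Hᵀ + R = [43]
K = P̄·Hᵀ·S⁻¹ = [-24/43; -7/43]
x' − x̄ = [-264/43, -77/43] = K·y
y = (KᵀK)⁻¹·Kᵀ·(x' − x̄) = [11]
z = y + H·x̄ = [11] + [-9] = [2]

z = [2]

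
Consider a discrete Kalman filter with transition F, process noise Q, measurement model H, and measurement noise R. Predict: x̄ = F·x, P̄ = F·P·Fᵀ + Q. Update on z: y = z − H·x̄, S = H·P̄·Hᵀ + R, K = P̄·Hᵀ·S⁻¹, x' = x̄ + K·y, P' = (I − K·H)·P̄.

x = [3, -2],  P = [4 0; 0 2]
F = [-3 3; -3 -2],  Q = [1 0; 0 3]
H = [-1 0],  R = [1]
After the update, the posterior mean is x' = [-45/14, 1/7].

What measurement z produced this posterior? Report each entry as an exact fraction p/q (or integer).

z = [3]

x̄ = F·x = [-15, -5]
P̄ = F·P·Fᵀ + Q = [55 24; 24 47]
S = H·P̄·Hᵀ + R = [56]
K = P̄·Hᵀ·S⁻¹ = [-55/56; -3/7]
x' − x̄ = [165/14, 36/7] = K·y
y = (KᵀK)⁻¹·Kᵀ·(x' − x̄) = [-12]
z = y + H·x̄ = [-12] + [15] = [3]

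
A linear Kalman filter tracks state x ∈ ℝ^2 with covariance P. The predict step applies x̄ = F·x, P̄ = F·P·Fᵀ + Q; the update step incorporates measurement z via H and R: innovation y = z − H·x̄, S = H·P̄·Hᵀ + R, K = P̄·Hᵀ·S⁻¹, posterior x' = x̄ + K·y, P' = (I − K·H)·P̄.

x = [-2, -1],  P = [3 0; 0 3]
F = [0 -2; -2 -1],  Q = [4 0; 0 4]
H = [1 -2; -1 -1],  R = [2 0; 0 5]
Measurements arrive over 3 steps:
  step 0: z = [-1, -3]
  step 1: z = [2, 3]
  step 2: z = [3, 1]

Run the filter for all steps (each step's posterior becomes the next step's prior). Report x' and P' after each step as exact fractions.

step 0: x̄ = F·x = [2, 5]
step 0: P̄ = F·P·Fᵀ + Q = [16 6; 6 19]
step 0: y = z − H·x̄ = [7, 4]
step 0: S = H·P̄·Hᵀ + R = [70 28; 28 52]
step 0: K = P̄·Hᵀ·S⁻¹ = [103/357 -59/102; -241/714 -61/204]
step 0: x' = x̄ + K·y = [29/17, 49/34]
step 0: P' = (I − K·H)·P̄ = [757/357 551/714; 551/714 1033/1428]
step 1: x̄ = F·x = [-49/17, -165/34]
step 1: P̄ = F·P·Fᵀ + Q = [2461/357 1079/238; 1079/238 7755/476]
step 1: y = z − H·x̄ = [-82/17, -161/34]
step 1: S = H·P̄·Hᵀ + R = [19966/357 10790/357; 10790/357 53197/1428]
step 1: K = P̄·Hᵀ·S⁻¹ = [188782/835343 -409402/835343; -296682/835343 -226281/835343]
step 1: x' = x̄ + K·y = [-1379710/835343, -1551309/835343]
step 1: P' = (I − K·H)·P̄ = [1490528/835343 556482/835343; 556482/835343 574923/835343]
step 2: x̄ = F·x = [3102618/835343, 4310729/835343]
step 2: P̄ = F·P·Fᵀ + Q = [5641064/835343 3375774/835343; 3375774/835343 12104335/835343]
step 2: y = z − H·x̄ = [8024869/835343, 8248690/835343]
step 2: S = H·P̄·Hᵀ + R = [42225994/835343 21943380/835343; 21943380/835343 28673662/835343]
step 2: K = P̄·Hᵀ·S⁻¹ = [49685656/218252249 -106655941/218252249; -77114881/218252249 -117627631/436504498]
step 2: x' = x̄ + K·y = [234756792/218252249, -195305941/218252249]
step 2: P' = (I − K·H)·P̄ = [388643574/218252249 144636131/218252249; 144636131/218252249 298865893/436504498]

step 0: x' = [29/17, 49/34], P' = [757/357 551/714; 551/714 1033/1428]
step 1: x' = [-1379710/835343, -1551309/835343], P' = [1490528/835343 556482/835343; 556482/835343 574923/835343]
step 2: x' = [234756792/218252249, -195305941/218252249], P' = [388643574/218252249 144636131/218252249; 144636131/218252249 298865893/436504498]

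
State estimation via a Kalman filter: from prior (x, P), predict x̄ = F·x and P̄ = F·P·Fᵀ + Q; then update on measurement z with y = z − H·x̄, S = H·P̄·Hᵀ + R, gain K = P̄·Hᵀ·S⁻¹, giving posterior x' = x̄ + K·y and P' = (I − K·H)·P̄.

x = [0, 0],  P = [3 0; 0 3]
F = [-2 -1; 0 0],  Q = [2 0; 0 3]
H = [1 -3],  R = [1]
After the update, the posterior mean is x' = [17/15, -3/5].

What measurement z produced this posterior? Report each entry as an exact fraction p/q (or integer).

x̄ = F·x = [0, 0]
P̄ = F·P·Fᵀ + Q = [17 0; 0 3]
S = H·P̄·Hᵀ + R = [45]
K = P̄·Hᵀ·S⁻¹ = [17/45; -1/5]
x' − x̄ = [17/15, -3/5] = K·y
y = (KᵀK)⁻¹·Kᵀ·(x' − x̄) = [3]
z = y + H·x̄ = [3] + [0] = [3]

z = [3]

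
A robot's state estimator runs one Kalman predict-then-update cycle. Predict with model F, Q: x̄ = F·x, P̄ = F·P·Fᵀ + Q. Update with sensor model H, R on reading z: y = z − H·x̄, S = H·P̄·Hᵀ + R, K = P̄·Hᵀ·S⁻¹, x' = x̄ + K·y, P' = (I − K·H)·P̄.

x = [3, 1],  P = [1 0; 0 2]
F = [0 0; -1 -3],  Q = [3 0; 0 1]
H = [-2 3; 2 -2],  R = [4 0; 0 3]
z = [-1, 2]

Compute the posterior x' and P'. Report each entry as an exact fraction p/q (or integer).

x̄ = F·x = [0, -6]
P̄ = F·P·Fᵀ + Q = [3 0; 0 20]
y = z − H·x̄ = [17, -10]
S = H·P̄·Hᵀ + R = [196 -132; -132 95]
K = P̄·Hᵀ·S⁻¹ = [111/598 96/299; 105/299 20/299]
x' = x̄ + K·y = [-33/598, -209/299]
P' = (I − K·H)·P̄ = [654/299 510/299; 510/299 480/299]

x' = [-33/598, -209/299]
P' = [654/299 510/299; 510/299 480/299]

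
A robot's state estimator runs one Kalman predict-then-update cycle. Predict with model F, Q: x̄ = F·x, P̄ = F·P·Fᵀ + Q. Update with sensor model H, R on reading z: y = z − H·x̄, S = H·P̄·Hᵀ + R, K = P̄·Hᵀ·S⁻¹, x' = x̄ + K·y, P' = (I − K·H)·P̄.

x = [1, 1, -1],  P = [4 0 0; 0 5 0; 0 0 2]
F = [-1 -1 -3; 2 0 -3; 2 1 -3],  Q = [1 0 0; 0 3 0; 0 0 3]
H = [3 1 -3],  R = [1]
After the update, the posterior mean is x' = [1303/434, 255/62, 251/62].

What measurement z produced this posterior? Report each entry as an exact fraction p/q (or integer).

x̄ = F·x = [1, 5, 6]
P̄ = F·P·Fᵀ + Q = [28 10 5; 10 37 34; 5 34 42]
S = H·P̄·Hᵀ + R = [434]
K = P̄·Hᵀ·S⁻¹ = [79/434; -5/62; -11/62]
x' − x̄ = [869/434, -55/62, -121/62] = K·y
y = (KᵀK)⁻¹·Kᵀ·(x' − x̄) = [11]
z = y + H·x̄ = [11] + [-10] = [1]

z = [1]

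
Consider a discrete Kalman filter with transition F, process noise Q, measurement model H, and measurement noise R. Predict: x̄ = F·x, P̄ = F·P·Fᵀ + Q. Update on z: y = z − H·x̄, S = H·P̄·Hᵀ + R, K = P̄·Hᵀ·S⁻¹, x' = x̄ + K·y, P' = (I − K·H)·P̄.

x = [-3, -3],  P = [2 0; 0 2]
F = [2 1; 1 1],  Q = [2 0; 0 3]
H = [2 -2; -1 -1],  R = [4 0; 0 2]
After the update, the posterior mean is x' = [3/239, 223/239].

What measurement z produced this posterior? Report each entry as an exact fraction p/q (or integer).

z = [-2, -2]

x̄ = F·x = [-9, -6]
P̄ = F·P·Fᵀ + Q = [12 6; 6 7]
S = H·P̄·Hᵀ + R = [32 -10; -10 33]
K = P̄·Hᵀ·S⁻¹ = [54/239 -114/239; -49/239 -109/239]
x' − x̄ = [2154/239, 1657/239] = K·y
y = (KᵀK)⁻¹·Kᵀ·(x' − x̄) = [4, -17]
z = y + H·x̄ = [4, -17] + [-6, 15] = [-2, -2]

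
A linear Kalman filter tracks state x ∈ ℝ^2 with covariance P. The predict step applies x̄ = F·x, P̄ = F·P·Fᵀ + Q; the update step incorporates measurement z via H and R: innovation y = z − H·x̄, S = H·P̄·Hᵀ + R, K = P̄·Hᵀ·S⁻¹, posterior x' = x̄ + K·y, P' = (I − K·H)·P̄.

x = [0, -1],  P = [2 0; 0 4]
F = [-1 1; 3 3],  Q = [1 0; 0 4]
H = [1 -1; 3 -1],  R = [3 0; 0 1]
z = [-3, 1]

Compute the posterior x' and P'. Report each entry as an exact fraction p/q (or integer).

x̄ = F·x = [-1, -3]
P̄ = F·P·Fᵀ + Q = [7 6; 6 58]
y = z − H·x̄ = [-5, 1]
S = H·P̄·Hᵀ + R = [56 55; 55 86]
K = P̄·Hᵀ·S⁻¹ = [-739/1791 785/1791; -2272/1791 620/1791]
x' = x̄ + K·y = [2689/1791, 6607/1791]
P' = (I − K·H)·P̄ = [1501/1791 3718/1791; 3718/1791 10534/1791]

x' = [2689/1791, 6607/1791]
P' = [1501/1791 3718/1791; 3718/1791 10534/1791]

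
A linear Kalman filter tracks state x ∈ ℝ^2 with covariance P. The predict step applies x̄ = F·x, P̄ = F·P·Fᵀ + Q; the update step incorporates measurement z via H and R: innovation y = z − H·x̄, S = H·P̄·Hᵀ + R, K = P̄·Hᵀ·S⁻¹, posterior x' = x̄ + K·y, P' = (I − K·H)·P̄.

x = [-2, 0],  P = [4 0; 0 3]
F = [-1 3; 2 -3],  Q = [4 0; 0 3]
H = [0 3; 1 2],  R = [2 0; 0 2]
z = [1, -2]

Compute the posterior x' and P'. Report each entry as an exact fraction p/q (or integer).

x' = [-2054/891, 413/1485]
P' = [2030/891 -112/297; -112/297 106/495]

x̄ = F·x = [2, -4]
P̄ = F·P·Fᵀ + Q = [35 -35; -35 46]
y = z − H·x̄ = [13, 4]
S = H·P̄·Hᵀ + R = [416 171; 171 81]
K = P̄·Hᵀ·S⁻¹ = [-56/99 679/891; 53/165 38/1485]
x' = x̄ + K·y = [-2054/891, 413/1485]
P' = (I − K·H)·P̄ = [2030/891 -112/297; -112/297 106/495]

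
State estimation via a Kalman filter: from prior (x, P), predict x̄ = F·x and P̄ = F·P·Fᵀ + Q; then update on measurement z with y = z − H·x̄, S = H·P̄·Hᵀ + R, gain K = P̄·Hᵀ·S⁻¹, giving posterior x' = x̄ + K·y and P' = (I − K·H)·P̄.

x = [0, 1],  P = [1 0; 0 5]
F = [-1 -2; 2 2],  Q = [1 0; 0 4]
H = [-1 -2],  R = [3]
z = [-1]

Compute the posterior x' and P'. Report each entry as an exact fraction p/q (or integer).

x' = [-76/49, 64/49]
P' = [594/49 -330/49; -330/49 216/49]

x̄ = F·x = [-2, 2]
P̄ = F·P·Fᵀ + Q = [22 -22; -22 28]
y = z − H·x̄ = [1]
S = H·P̄·Hᵀ + R = [49]
K = P̄·Hᵀ·S⁻¹ = [22/49; -34/49]
x' = x̄ + K·y = [-76/49, 64/49]
P' = (I − K·H)·P̄ = [594/49 -330/49; -330/49 216/49]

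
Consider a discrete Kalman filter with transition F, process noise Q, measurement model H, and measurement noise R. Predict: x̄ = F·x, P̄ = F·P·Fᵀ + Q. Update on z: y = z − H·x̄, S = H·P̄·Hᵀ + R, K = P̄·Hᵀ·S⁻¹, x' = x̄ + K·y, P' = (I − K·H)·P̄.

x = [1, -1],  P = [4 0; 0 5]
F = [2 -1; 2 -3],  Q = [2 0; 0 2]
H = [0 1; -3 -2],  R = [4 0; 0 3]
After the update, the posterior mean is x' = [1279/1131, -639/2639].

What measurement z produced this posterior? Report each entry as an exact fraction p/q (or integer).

z = [-1, -3]

x̄ = F·x = [3, 5]
P̄ = F·P·Fᵀ + Q = [23 31; 31 63]
S = H·P̄·Hᵀ + R = [67 -219; -219 834]
K = P̄·Hᵀ·S⁻¹ = [-135/377 -284/1131; 1527/2639 -292/2639]
x' − x̄ = [-2114/1131, -13834/2639] = K·y
y = (KᵀK)⁻¹·Kᵀ·(x' − x̄) = [-6, 16]
z = y + H·x̄ = [-6, 16] + [5, -19] = [-1, -3]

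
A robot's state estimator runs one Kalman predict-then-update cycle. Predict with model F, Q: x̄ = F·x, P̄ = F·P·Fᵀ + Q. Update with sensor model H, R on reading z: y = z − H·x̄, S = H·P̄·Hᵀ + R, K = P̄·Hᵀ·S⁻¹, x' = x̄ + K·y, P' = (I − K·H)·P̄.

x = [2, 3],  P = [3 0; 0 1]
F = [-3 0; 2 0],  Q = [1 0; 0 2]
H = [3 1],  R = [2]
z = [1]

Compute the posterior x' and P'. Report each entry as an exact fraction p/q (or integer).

x̄ = F·x = [-6, 4]
P̄ = F·P·Fᵀ + Q = [28 -18; -18 14]
y = z − H·x̄ = [15]
S = H·P̄·Hᵀ + R = [160]
K = P̄·Hᵀ·S⁻¹ = [33/80; -1/4]
x' = x̄ + K·y = [3/16, 1/4]
P' = (I − K·H)·P̄ = [31/40 -3/2; -3/2 4]

x' = [3/16, 1/4]
P' = [31/40 -3/2; -3/2 4]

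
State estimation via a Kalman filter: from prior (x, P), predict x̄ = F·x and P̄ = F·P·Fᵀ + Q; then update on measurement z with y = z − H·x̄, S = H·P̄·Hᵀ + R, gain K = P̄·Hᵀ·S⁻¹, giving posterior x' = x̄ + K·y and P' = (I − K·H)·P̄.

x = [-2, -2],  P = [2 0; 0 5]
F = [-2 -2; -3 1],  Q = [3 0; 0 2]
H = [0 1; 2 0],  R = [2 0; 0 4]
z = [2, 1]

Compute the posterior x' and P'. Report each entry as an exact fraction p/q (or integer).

x' = [1257/1720, 909/430]
P' = [833/860 1/215; 1/215 398/215]

x̄ = F·x = [8, 4]
P̄ = F·P·Fᵀ + Q = [31 2; 2 25]
y = z − H·x̄ = [-2, -15]
S = H·P̄·Hᵀ + R = [27 4; 4 128]
K = P̄·Hᵀ·S⁻¹ = [1/430 833/1720; 199/215 1/430]
x' = x̄ + K·y = [1257/1720, 909/430]
P' = (I − K·H)·P̄ = [833/860 1/215; 1/215 398/215]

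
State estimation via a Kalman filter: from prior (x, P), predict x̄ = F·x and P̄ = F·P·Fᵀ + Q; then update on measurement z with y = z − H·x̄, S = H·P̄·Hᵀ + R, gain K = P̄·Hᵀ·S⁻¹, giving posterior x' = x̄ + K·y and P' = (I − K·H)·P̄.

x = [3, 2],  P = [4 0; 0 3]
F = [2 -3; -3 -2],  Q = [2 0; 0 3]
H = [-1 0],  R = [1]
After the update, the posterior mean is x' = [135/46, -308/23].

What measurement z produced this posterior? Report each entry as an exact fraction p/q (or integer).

z = [-3]

x̄ = F·x = [0, -13]
P̄ = F·P·Fᵀ + Q = [45 -6; -6 51]
S = H·P̄·Hᵀ + R = [46]
K = P̄·Hᵀ·S⁻¹ = [-45/46; 3/23]
x' − x̄ = [135/46, -9/23] = K·y
y = (KᵀK)⁻¹·Kᵀ·(x' − x̄) = [-3]
z = y + H·x̄ = [-3] + [0] = [-3]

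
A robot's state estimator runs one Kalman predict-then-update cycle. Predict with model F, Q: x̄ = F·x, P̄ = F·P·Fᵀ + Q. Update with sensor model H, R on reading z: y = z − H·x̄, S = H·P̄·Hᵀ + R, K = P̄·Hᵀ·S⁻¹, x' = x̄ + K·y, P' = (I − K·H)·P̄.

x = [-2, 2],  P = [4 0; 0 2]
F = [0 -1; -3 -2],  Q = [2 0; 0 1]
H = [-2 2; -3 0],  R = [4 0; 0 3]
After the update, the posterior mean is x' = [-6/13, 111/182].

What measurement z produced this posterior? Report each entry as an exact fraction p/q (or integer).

z = [2, 1]

x̄ = F·x = [-2, 2]
P̄ = F·P·Fᵀ + Q = [4 4; 4 45]
S = H·P̄·Hᵀ + R = [168 0; 0 39]
K = P̄·Hᵀ·S⁻¹ = [0 -4/13; 41/84 -4/13]
x' − x̄ = [20/13, -253/182] = K·y
y = (KᵀK)⁻¹·Kᵀ·(x' − x̄) = [-6, -5]
z = y + H·x̄ = [-6, -5] + [8, 6] = [2, 1]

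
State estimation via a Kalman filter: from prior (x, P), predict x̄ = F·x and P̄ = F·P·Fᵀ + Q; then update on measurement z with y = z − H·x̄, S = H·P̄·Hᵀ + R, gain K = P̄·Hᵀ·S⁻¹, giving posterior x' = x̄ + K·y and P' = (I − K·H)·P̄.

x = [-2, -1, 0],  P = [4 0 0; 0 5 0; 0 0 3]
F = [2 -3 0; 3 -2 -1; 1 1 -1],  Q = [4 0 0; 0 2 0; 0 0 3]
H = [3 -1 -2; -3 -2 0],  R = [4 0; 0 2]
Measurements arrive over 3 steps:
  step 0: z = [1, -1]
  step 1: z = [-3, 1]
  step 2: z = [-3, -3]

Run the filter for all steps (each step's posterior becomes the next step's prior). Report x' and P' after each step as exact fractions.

step 0: x' = [72895/306101, 33946/306101, -93957/306101], P' = [149890/306101 -176650/306101 246752/306101; -176650/306101 345258/306101 -339286/306101; 246752/306101 -339286/306101 691185/306101]
step 1: x' = [-485204537/1012740366, 240098695/1012740366, 117167274/168790061], P' = [738867359/1519110549 -869935063/1519110549 401373590/506370183; -869935063/1519110549 1688447015/1519110549 -560923336/506370183; 401373590/506370183 -560923336/506370183 366930109/168790061]
step 2: x' = [3763426253162/29272595053791, 32435689915193/29272595053791, 19349326021099/29272595053791], P' = [14235697508722/29272595053791 -16761231834962/29272595053791 23193904425248/29272595053791; -16761231834962/29272595053791 32526664116922/29272595053791 -32428298057362/29272595053791; 23193904425248/29272595053791 -32428298057362/29272595053791 63574969543843/29272595053791]

step 0: x̄ = F·x = [-1, -4, -3]
step 0: P̄ = F·P·Fᵀ + Q = [65 54 -7; 54 61 5; -7 5 15]
step 0: y = z − H·x̄ = [-6, -12]
step 0: S = H·P̄·Hᵀ + R = [490 -647; -647 1479]
step 0: K = P̄·Hᵀ·S⁻¹ = [33204/306101 -48185/306101; -49159/306101 -80283/306101; -75707/306101 -30842/306101]
step 0: x' = x̄ + K·y = [72895/306101, 33946/306101, -93957/306101]
step 0: P' = (I − K·H)·P̄ = [149890/306101 -176650/306101 246752/306101; -176650/306101 345258/306101 -339286/306101; 246752/306101 -339286/306101 691185/306101]
step 1: x̄ = F·x = [43952/306101, 244750/306101, 200798/306101]
step 1: P̄ = F·P·Fᵀ + Q = [7051086/306101 3755976/306101 -2070706/306101; 3755976/306101 3315573/306101 -1052605/306101; -2070706/306101 -1052605/306101 1936404/306101]
step 1: y = z − H·x̄ = [-403813/306101, 927457/306101]
step 1: S = H·P̄·Hᵀ + R = [73847563/306101 -84731212/306101; -84731212/306101 122405980/306101]
step 1: K = P̄·Hᵀ·S⁻¹ = [169573900/1519110549 -476731951/3038221098; -233178047/1519110549 -767088841/3038221098; -109134137/506370183 -41137049/506370183]
step 1: x' = x̄ + K·y = [-485204537/1012740366, 240098695/1012740366, 117167274/168790061]
step 1: P' = (I − K·H)·P̄ = [738867359/1519110549 -869935063/1519110549 401373590/506370183; -869935063/1519110549 1688447015/1519110549 -560923336/506370183; 401373590/506370183 -560923336/506370183 366930109/168790061]
step 2: x̄ = F·x = [-153700469/92067306, -2638814645/1012740366, -474054743/506370183]
step 2: P̄ = F·P·Fᵀ + Q = [3151559593/138100959 1674226409/138100959 -924929348/138100959; 1674226409/138100959 16227602474/1519110549 -5227109123/1519110549; -924929348/138100959 -5227109123/1519110549 9504445352/1519110549]
step 2: y = z − H·x̄ = [-1250569619/506370183, -13387965865/1012740366]
step 2: S = H·P̄·Hᵀ + R = [363009520235/1519110549 -416752439716/1519110549; -416752439716/1519110549 600950916689/1519110549]
step 2: K = P̄·Hᵀ·S⁻¹ = [3270128877658/29272595053791 -4592314428121/29272595053791; -4488440876771/29272595053791 -7384816364479/29272595053791; -6284981938645/29272595053791 -2362558580510/29272595053791]
step 2: x' = x̄ + K·y = [3763426253162/29272595053791, 32435689915193/29272595053791, 19349326021099/29272595053791]
step 2: P' = (I − K·H)·P̄ = [14235697508722/29272595053791 -16761231834962/29272595053791 23193904425248/29272595053791; -16761231834962/29272595053791 32526664116922/29272595053791 -32428298057362/29272595053791; 23193904425248/29272595053791 -32428298057362/29272595053791 63574969543843/29272595053791]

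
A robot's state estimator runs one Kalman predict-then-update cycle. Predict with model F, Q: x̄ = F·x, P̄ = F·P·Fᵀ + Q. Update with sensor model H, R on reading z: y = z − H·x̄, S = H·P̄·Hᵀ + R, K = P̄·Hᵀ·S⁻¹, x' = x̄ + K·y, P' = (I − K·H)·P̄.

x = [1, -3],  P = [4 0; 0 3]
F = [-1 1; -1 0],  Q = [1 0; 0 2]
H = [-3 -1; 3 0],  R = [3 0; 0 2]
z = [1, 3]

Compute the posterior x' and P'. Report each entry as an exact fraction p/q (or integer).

x̄ = F·x = [-4, -1]
P̄ = F·P·Fᵀ + Q = [8 4; 4 6]
y = z − H·x̄ = [-12, 15]
S = H·P̄·Hᵀ + R = [105 -84; -84 74]
K = P̄·Hᵀ·S⁻¹ = [-4/51 4/17; -54/119 -6/17]
x' = x̄ + K·y = [8/17, -101/119]
P' = (I − K·H)·P̄ = [8/51 -4/17; -4/17 246/119]

x' = [8/17, -101/119]
P' = [8/51 -4/17; -4/17 246/119]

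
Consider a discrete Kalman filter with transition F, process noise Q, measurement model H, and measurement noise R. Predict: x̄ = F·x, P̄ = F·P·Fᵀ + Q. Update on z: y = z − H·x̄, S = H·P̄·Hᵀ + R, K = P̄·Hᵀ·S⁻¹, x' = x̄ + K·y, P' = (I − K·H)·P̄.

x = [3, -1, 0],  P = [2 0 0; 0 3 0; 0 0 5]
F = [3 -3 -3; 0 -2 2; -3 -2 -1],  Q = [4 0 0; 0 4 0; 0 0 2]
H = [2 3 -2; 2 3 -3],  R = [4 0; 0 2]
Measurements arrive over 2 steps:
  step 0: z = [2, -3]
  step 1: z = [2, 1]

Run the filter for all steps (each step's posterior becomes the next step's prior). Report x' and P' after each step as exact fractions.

step 0: x' = [23337/2887, -6871/2887, 11129/2887], P' = [159959/2887 -95356/2887 12334/2887; -95356/2887 67890/2887 4640/2887; 12334/2887 4640/2887 14494/2887]
step 1: x' = [-73211996/51150103, 63890958/51150103, -8298349/51150103], P' = [1010439294/51150103 -303066672/51150103 406955858/51150103; -303066672/51150103 177580942/51150103 -29172270/51150103; 406955858/51150103 -29172270/51150103 1908800168/358050721]

step 0: x̄ = F·x = [12, 2, -7]
step 0: P̄ = F·P·Fᵀ + Q = [94 -12 15; -12 36 2; 15 2 37]
step 0: y = z − H·x̄ = [-42, -54]
step 0: S = H·P̄·Hᵀ + R = [564 598; 598 675]
step 0: K = P̄·Hᵀ·S⁻¹ = [4591/5774 -1576/2887; 1839/5774 -481/2887; 2400/2887 -2447/2887]
step 0: x' = x̄ + K·y = [23337/2887, -6871/2887, 11129/2887]
step 0: P' = (I − K·H)·P̄ = [159959/2887 -95356/2887 12334/2887; -95356/2887 67890/2887 4640/2887; 12334/2887 4640/2887 14494/2887]
step 1: x̄ = F·x = [57237/2887, 36000/2887, -67398/2887]
step 1: P̄ = F·P·Fᵀ + Q = [3770551/2887 966516/2887 -1159113/2887; 966516/2887 303964/2887 -412848/2887; -1159113/2887 -412848/2887 679751/2887]
step 1: y = z − H·x̄ = [-351496/2887, -421781/2887]
step 1: S = H·P̄·Hᵀ + R = [46373704/2887 51278428/2887; 51278428/2887 56880225/2887]
step 1: K = P̄·Hᵀ·S⁻¹ = [74441714/51150103 -54594501/51150103; -7522989/102300206 7063146/51150103; 633582003/716101442 -320818081/358050721]
step 1: x' = x̄ + K·y = [-73211996/51150103, 63890958/51150103, -8298349/51150103]
step 1: P' = (I − K·H)·P̄ = [1010439294/51150103 -303066672/51150103 406955858/51150103; -303066672/51150103 177580942/51150103 -29172270/51150103; 406955858/51150103 -29172270/51150103 1908800168/358050721]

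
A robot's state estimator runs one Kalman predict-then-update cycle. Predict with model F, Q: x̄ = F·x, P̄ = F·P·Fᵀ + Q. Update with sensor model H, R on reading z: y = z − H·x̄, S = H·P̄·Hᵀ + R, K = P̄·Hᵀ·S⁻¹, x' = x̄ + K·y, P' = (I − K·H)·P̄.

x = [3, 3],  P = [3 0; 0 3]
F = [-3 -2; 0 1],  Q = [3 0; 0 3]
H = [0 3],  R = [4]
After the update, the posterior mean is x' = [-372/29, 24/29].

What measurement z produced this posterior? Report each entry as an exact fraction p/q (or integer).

x̄ = F·x = [-15, 3]
P̄ = F·P·Fᵀ + Q = [42 -6; -6 6]
S = H·P̄·Hᵀ + R = [58]
K = P̄·Hᵀ·S⁻¹ = [-9/29; 9/29]
x' − x̄ = [63/29, -63/29] = K·y
y = (KᵀK)⁻¹·Kᵀ·(x' − x̄) = [-7]
z = y + H·x̄ = [-7] + [9] = [2]

z = [2]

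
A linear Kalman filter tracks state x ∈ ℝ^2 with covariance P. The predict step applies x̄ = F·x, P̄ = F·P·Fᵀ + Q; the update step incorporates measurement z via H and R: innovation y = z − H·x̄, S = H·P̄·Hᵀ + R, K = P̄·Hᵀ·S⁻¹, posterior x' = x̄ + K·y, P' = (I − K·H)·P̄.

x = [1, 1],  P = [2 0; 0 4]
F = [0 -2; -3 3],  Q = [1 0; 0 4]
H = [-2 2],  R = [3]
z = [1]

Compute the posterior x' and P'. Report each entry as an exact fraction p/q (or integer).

x̄ = F·x = [-2, 0]
P̄ = F·P·Fᵀ + Q = [17 -24; -24 58]
y = z − H·x̄ = [-3]
S = H·P̄·Hᵀ + R = [495]
K = P̄·Hᵀ·S⁻¹ = [-82/495; 164/495]
x' = x̄ + K·y = [-248/165, -164/165]
P' = (I − K·H)·P̄ = [1691/495 1568/495; 1568/495 1814/495]

x' = [-248/165, -164/165]
P' = [1691/495 1568/495; 1568/495 1814/495]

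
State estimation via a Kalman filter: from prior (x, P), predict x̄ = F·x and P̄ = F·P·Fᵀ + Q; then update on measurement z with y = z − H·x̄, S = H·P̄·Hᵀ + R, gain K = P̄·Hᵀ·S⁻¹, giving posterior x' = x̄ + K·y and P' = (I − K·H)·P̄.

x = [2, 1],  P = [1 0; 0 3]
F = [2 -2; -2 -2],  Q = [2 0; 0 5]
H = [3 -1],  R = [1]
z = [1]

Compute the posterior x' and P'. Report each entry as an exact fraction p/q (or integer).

x̄ = F·x = [2, -6]
P̄ = F·P·Fᵀ + Q = [18 8; 8 21]
y = z − H·x̄ = [-11]
S = H·P̄·Hᵀ + R = [136]
K = P̄·Hᵀ·S⁻¹ = [23/68; 3/136]
x' = x̄ + K·y = [-117/68, -849/136]
P' = (I − K·H)·P̄ = [83/34 475/68; 475/68 2847/136]

x' = [-117/68, -849/136]
P' = [83/34 475/68; 475/68 2847/136]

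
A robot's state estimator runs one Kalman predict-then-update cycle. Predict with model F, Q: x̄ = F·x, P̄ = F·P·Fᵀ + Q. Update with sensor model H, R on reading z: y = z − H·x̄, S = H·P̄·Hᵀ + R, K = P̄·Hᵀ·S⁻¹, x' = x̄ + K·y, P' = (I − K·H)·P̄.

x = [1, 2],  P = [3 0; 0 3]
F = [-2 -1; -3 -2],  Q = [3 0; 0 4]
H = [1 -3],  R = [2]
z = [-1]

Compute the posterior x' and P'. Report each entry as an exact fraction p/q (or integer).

x̄ = F·x = [-4, -7]
P̄ = F·P·Fᵀ + Q = [18 24; 24 43]
y = z − H·x̄ = [-18]
S = H·P̄·Hᵀ + R = [263]
K = P̄·Hᵀ·S⁻¹ = [-54/263; -105/263]
x' = x̄ + K·y = [-80/263, 49/263]
P' = (I − K·H)·P̄ = [1818/263 642/263; 642/263 284/263]

x' = [-80/263, 49/263]
P' = [1818/263 642/263; 642/263 284/263]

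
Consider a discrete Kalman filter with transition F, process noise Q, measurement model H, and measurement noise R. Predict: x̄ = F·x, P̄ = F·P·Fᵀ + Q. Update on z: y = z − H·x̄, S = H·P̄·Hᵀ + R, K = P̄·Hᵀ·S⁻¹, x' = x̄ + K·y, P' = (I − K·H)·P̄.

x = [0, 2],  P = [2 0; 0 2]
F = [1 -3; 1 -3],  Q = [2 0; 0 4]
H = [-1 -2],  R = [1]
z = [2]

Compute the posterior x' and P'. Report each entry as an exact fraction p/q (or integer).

x̄ = F·x = [-6, -6]
P̄ = F·P·Fᵀ + Q = [22 20; 20 24]
y = z − H·x̄ = [-16]
S = H·P̄·Hᵀ + R = [199]
K = P̄·Hᵀ·S⁻¹ = [-62/199; -68/199]
x' = x̄ + K·y = [-202/199, -106/199]
P' = (I − K·H)·P̄ = [534/199 -236/199; -236/199 152/199]

x' = [-202/199, -106/199]
P' = [534/199 -236/199; -236/199 152/199]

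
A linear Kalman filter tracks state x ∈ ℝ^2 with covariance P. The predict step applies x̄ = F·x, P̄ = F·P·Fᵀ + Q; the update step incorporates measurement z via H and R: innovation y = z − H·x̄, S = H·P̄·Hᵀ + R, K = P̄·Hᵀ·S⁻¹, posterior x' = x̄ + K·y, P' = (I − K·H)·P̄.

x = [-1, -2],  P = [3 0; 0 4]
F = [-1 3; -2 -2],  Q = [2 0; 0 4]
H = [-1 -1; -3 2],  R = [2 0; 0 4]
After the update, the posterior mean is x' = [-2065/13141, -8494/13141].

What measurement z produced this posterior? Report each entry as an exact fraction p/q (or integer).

x̄ = F·x = [-5, 6]
P̄ = F·P·Fᵀ + Q = [41 -18; -18 32]
S = H·P̄·Hᵀ + R = [39 41; 41 717]
K = P̄·Hᵀ·S⁻¹ = [-4986/13141 -2629/13141; -7438/13141 2588/13141]
x' − x̄ = [63640/13141, -87340/13141] = K·y
y = (KᵀK)⁻¹·Kᵀ·(x' − x̄) = [2, -28]
z = y + H·x̄ = [2, -28] + [-1, 27] = [1, -1]

z = [1, -1]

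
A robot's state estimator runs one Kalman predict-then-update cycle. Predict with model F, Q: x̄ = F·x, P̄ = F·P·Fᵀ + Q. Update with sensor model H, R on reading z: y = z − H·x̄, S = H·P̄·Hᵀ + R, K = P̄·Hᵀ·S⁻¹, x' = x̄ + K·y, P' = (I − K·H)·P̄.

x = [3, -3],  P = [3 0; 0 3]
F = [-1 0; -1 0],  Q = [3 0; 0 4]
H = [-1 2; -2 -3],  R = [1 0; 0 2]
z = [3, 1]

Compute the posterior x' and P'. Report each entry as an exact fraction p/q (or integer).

x' = [-1377/893, 579/893]
P' = [573/1786 -30/893; -30/893 106/893]

x̄ = F·x = [-3, -3]
P̄ = F·P·Fᵀ + Q = [6 3; 3 7]
y = z − H·x̄ = [6, -14]
S = H·P̄·Hᵀ + R = [23 -33; -33 125]
K = P̄·Hᵀ·S⁻¹ = [-693/1786 -483/1786; 242/893 -129/893]
x' = x̄ + K·y = [-1377/893, 579/893]
P' = (I − K·H)·P̄ = [573/1786 -30/893; -30/893 106/893]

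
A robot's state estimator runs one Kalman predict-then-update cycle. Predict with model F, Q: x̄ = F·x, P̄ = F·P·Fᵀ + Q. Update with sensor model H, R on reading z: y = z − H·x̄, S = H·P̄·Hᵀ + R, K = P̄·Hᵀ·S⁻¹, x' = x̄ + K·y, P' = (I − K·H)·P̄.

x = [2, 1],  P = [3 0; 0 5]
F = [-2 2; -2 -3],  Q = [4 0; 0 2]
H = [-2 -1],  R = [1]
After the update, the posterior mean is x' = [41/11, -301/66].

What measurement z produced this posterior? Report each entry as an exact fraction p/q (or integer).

x̄ = F·x = [-2, -7]
P̄ = F·P·Fᵀ + Q = [36 -18; -18 59]
S = H·P̄·Hᵀ + R = [132]
K = P̄·Hᵀ·S⁻¹ = [-9/22; -23/132]
x' − x̄ = [63/11, 161/66] = K·y
y = (KᵀK)⁻¹·Kᵀ·(x' − x̄) = [-14]
z = y + H·x̄ = [-14] + [11] = [-3]

z = [-3]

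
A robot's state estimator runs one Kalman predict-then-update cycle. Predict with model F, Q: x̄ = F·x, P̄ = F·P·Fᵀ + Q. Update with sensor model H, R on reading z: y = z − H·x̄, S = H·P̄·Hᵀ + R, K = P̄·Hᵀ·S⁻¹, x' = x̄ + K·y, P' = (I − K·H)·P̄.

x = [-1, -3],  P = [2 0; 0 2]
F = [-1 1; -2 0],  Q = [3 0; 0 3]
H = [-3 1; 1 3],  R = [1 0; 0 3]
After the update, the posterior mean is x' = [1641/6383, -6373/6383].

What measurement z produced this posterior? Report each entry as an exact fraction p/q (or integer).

x̄ = F·x = [-2, 2]
P̄ = F·P·Fᵀ + Q = [7 4; 4 11]
S = H·P̄·Hᵀ + R = [51 -20; -20 133]
K = P̄·Hᵀ·S⁻¹ = [-1881/6383 629/6383; 607/6383 1867/6383]
x' − x̄ = [14407/6383, -19139/6383] = K·y
y = (KᵀK)⁻¹·Kᵀ·(x' − x̄) = [-10, -7]
z = y + H·x̄ = [-10, -7] + [8, 4] = [-2, -3]

z = [-2, -3]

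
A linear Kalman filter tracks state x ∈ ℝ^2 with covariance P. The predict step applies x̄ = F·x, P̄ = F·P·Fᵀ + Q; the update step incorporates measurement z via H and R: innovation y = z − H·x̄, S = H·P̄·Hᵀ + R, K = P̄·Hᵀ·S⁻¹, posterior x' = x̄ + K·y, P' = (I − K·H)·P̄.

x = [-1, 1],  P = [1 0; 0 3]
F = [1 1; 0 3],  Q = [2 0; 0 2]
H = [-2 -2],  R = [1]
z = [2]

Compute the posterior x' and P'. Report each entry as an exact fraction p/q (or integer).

x̄ = F·x = [0, 3]
P̄ = F·P·Fᵀ + Q = [6 9; 9 29]
y = z − H·x̄ = [8]
S = H·P̄·Hᵀ + R = [213]
K = P̄·Hᵀ·S⁻¹ = [-10/71; -76/213]
x' = x̄ + K·y = [-80/71, 31/213]
P' = (I − K·H)·P̄ = [126/71 -121/71; -121/71 401/213]

x' = [-80/71, 31/213]
P' = [126/71 -121/71; -121/71 401/213]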